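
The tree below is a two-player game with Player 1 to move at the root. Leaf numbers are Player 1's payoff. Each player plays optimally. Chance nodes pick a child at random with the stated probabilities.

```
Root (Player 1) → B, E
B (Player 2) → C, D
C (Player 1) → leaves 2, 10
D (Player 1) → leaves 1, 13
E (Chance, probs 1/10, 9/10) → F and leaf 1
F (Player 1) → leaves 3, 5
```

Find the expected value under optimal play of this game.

C (Player 1): max(2, 10) = 10
D (Player 1): max(1, 13) = 13
B (Player 2): min(10, 13) = 10
F (Player 1): max(3, 5) = 5
E (Chance): 1/10·5 + 9/10·1 = 1.4
Root (Player 1): max(10, 1.4) = 10

10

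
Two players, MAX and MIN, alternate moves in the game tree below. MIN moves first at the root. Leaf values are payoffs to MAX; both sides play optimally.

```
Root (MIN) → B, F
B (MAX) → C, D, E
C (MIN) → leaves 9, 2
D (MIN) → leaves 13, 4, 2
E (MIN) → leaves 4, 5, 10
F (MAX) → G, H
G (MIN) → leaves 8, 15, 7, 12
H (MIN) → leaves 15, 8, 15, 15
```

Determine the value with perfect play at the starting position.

4

C (MIN): min(9, 2) = 2
D (MIN): min(13, 4, 2) = 2
E (MIN): min(4, 5, 10) = 4
B (MAX): max(2, 2, 4) = 4
G (MIN): min(8, 15, 7, 12) = 7
H (MIN): min(15, 8, 15, 15) = 8
F (MAX): max(7, 8) = 8
Root (MIN): min(4, 8) = 4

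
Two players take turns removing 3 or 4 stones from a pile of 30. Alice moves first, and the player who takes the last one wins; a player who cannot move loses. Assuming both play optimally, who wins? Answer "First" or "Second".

Second

Positions where the player to move wins (W) vs loses (L):
i:   0  1  2  3  4  5  6  7  8  9 10 11 12 13 14 15 16 17 18 19 20 21 22 23 24 25 26 27 28 29 30
     L  L  L  W  W  W  W  L  L  L  W  W  W  W  L  L  L  W  W  W  W  L  L  L  W  W  W  W  L  L  L
Position 30 is L, so the second player wins.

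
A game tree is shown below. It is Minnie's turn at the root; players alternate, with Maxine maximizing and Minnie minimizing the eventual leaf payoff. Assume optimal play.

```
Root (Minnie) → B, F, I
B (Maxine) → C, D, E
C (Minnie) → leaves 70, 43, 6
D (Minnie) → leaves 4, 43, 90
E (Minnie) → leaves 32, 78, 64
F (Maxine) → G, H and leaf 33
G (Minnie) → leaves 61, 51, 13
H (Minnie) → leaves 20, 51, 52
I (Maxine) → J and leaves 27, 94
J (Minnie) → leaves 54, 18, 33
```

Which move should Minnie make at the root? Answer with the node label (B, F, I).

B

C (Minnie): min(70, 43, 6) = 6
D (Minnie): min(4, 43, 90) = 4
E (Minnie): min(32, 78, 64) = 32
B (Maxine): max(6, 4, 32) = 32
G (Minnie): min(61, 51, 13) = 13
H (Minnie): min(20, 51, 52) = 20
F (Maxine): max(13, 20, 33) = 33
J (Minnie): min(54, 18, 33) = 18
I (Maxine): max(18, 27, 94) = 94
Root (Minnie): min(32, 33, 94) = 32
Minnie picks the child with the lowest value: B (value 32).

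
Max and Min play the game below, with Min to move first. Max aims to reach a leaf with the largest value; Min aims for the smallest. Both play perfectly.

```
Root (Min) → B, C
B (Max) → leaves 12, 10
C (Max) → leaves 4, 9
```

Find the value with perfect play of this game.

9

B (Max): max(12, 10) = 12
C (Max): max(4, 9) = 9
Root (Min): min(12, 9) = 9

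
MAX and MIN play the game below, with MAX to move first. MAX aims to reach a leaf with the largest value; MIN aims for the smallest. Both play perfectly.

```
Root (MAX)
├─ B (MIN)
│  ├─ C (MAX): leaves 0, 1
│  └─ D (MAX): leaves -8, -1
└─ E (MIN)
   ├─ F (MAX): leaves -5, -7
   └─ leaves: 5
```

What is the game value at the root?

C (MAX): max(0, 1) = 1
D (MAX): max(-8, -1) = -1
B (MIN): min(1, -1) = -1
F (MAX): max(-5, -7) = -5
E (MIN): min(-5, 5) = -5
Root (MAX): max(-1, -5) = -1

-1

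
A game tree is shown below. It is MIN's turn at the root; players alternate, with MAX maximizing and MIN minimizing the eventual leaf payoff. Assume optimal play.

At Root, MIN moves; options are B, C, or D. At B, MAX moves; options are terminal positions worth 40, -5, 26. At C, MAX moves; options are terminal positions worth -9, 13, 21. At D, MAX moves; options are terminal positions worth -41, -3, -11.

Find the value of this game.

B (MAX): max(40, -5, 26) = 40
C (MAX): max(-9, 13, 21) = 21
D (MAX): max(-41, -3, -11) = -3
Root (MIN): min(40, 21, -3) = -3

-3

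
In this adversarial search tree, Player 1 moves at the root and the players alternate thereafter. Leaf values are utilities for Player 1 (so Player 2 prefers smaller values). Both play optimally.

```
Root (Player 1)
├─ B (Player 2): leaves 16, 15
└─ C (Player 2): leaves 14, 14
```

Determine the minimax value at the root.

15

B (Player 2): min(16, 15) = 15
C (Player 2): min(14, 14) = 14
Root (Player 1): max(15, 14) = 15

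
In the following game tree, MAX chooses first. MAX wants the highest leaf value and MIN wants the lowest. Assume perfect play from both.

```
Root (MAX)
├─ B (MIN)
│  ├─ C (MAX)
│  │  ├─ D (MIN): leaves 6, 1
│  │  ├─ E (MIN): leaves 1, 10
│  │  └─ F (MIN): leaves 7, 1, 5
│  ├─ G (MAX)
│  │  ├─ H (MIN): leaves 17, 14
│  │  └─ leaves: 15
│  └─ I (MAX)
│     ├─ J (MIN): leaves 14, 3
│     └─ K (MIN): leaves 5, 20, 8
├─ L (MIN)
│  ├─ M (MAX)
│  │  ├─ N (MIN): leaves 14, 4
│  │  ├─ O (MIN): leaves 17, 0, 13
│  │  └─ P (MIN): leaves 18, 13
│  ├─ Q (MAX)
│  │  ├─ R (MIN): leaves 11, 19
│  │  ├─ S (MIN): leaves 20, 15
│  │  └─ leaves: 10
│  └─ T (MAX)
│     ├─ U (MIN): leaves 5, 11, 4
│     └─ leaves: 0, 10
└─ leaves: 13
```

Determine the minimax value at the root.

13

D (MIN): min(6, 1) = 1
E (MIN): min(1, 10) = 1
F (MIN): min(7, 1, 5) = 1
C (MAX): max(1, 1, 1) = 1
H (MIN): min(17, 14) = 14
G (MAX): max(14, 15) = 15
J (MIN): min(14, 3) = 3
K (MIN): min(5, 20, 8) = 5
I (MAX): max(3, 5) = 5
B (MIN): min(1, 15, 5) = 1
N (MIN): min(14, 4) = 4
O (MIN): min(17, 0, 13) = 0
P (MIN): min(18, 13) = 13
M (MAX): max(4, 0, 13) = 13
R (MIN): min(11, 19) = 11
S (MIN): min(20, 15) = 15
Q (MAX): max(11, 15, 10) = 15
U (MIN): min(5, 11, 4) = 4
T (MAX): max(4, 0, 10) = 10
L (MIN): min(13, 15, 10) = 10
Root (MAX): max(1, 10, 13) = 13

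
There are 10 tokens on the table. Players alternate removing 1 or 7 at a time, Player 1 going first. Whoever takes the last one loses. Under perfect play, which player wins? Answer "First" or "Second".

First

Compute winning (W) and losing (L) positions by backward induction:
i:   0  1  2  3  4  5  6  7  8  9 10
     W  L  W  L  W  L  W  L  W  L  W
Position 10 is W, so the first player wins.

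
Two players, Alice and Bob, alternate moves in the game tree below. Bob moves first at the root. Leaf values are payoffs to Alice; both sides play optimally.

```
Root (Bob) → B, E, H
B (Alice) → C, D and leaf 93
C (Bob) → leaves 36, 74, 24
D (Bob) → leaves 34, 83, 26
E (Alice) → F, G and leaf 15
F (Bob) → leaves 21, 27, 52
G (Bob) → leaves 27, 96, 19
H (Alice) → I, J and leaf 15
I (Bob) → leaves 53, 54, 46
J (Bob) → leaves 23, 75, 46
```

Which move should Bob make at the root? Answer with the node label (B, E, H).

C (Bob): min(36, 74, 24) = 24
D (Bob): min(34, 83, 26) = 26
B (Alice): max(24, 26, 93) = 93
F (Bob): min(21, 27, 52) = 21
G (Bob): min(27, 96, 19) = 19
E (Alice): max(21, 19, 15) = 21
I (Bob): min(53, 54, 46) = 46
J (Bob): min(23, 75, 46) = 23
H (Alice): max(46, 23, 15) = 46
Root (Bob): min(93, 21, 46) = 21
Bob picks the child with the lowest value: E (value 21).

E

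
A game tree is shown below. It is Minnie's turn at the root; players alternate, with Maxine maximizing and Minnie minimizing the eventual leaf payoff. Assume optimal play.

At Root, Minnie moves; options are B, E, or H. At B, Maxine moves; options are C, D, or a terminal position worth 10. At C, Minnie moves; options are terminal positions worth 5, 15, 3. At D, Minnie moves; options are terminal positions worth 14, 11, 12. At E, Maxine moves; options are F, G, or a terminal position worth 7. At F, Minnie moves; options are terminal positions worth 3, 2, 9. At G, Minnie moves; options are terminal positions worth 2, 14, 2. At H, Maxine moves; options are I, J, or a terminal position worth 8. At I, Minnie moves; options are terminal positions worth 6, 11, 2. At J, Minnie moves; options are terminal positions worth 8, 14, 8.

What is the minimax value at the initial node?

C (Minnie): min(5, 15, 3) = 3
D (Minnie): min(14, 11, 12) = 11
B (Maxine): max(3, 11, 10) = 11
F (Minnie): min(3, 2, 9) = 2
G (Minnie): min(2, 14, 2) = 2
E (Maxine): max(2, 2, 7) = 7
I (Minnie): min(6, 11, 2) = 2
J (Minnie): min(8, 14, 8) = 8
H (Maxine): max(2, 8, 8) = 8
Root (Minnie): min(11, 7, 8) = 7

7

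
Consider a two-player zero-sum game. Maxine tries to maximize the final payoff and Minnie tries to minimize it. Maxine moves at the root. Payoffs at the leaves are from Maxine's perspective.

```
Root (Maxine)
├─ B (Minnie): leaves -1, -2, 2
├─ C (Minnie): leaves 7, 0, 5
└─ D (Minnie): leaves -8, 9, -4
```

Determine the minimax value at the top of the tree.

0

B (Minnie): min(-1, -2, 2) = -2
C (Minnie): min(7, 0, 5) = 0
D (Minnie): min(-8, 9, -4) = -8
Root (Maxine): max(-2, 0, -8) = 0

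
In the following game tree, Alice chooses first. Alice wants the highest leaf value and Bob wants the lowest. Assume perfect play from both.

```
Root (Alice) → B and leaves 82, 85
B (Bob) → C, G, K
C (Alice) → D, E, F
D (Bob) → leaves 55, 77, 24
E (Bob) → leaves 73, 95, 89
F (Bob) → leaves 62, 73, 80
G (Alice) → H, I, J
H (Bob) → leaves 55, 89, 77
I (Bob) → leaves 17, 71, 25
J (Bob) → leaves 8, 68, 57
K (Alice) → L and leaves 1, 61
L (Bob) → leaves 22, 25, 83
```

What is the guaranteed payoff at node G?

H: min(55, 89, 77) = 55
I: min(17, 71, 25) = 17
J: min(8, 68, 57) = 8
G: max(55, 17, 8) = 55

55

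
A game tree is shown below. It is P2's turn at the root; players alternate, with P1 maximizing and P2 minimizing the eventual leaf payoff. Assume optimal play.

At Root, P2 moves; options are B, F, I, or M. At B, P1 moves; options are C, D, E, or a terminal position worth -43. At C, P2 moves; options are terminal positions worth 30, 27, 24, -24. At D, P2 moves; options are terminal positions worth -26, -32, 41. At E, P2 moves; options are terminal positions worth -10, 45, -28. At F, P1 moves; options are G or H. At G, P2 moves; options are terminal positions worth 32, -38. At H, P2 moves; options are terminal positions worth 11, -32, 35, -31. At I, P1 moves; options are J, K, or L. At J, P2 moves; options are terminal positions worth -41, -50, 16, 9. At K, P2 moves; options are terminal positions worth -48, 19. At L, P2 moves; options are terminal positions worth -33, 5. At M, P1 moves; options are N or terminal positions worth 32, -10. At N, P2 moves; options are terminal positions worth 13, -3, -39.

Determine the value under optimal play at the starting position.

C (P2): min(30, 27, 24, -24) = -24
D (P2): min(-26, -32, 41) = -32
E (P2): min(-10, 45, -28) = -28
B (P1): max(-24, -32, -28, -43) = -24
G (P2): min(32, -38) = -38
H (P2): min(11, -32, 35, -31) = -32
F (P1): max(-38, -32) = -32
J (P2): min(-41, -50, 16, 9) = -50
K (P2): min(-48, 19) = -48
L (P2): min(-33, 5) = -33
I (P1): max(-50, -48, -33) = -33
N (P2): min(13, -3, -39) = -39
M (P1): max(-39, 32, -10) = 32
Root (P2): min(-24, -32, -33, 32) = -33

-33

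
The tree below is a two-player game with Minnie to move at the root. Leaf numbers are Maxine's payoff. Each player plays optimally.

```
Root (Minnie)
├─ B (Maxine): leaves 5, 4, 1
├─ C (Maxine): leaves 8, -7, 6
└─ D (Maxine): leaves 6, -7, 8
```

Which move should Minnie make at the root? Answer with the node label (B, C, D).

B (Maxine): max(5, 4, 1) = 5
C (Maxine): max(8, -7, 6) = 8
D (Maxine): max(6, -7, 8) = 8
Root (Minnie): min(5, 8, 8) = 5
Minnie picks the child with the lowest value: B (value 5).

B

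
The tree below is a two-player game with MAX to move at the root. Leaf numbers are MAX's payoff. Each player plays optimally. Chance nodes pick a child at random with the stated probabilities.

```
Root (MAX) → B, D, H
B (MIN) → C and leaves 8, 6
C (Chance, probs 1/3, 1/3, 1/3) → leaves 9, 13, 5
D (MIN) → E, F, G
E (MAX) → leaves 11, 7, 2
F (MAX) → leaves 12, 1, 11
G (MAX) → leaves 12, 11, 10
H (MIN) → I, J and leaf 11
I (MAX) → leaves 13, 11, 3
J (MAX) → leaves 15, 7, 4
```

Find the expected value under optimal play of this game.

C (Chance): 1/3·9 + 1/3·13 + 1/3·5 = 9
B (MIN): min(9, 8, 6) = 6
E (MAX): max(11, 7, 2) = 11
F (MAX): max(12, 1, 11) = 12
G (MAX): max(12, 11, 10) = 12
D (MIN): min(11, 12, 12) = 11
I (MAX): max(13, 11, 3) = 13
J (MAX): max(15, 7, 4) = 15
H (MIN): min(13, 15, 11) = 11
Root (MAX): max(6, 11, 11) = 11

11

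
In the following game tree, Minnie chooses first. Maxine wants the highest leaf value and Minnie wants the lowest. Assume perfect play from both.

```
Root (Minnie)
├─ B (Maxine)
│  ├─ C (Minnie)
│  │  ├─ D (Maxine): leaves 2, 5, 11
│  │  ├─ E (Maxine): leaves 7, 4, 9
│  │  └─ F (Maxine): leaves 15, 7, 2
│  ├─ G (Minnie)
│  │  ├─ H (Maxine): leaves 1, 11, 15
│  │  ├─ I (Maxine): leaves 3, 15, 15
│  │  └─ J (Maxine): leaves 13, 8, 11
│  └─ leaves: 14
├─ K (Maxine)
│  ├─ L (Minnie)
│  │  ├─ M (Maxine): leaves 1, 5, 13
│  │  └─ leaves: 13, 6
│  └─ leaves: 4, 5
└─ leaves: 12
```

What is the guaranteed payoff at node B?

14

D: max(2, 5, 11) = 11
E: max(7, 4, 9) = 9
F: max(15, 7, 2) = 15
C: min(11, 9, 15) = 9
H: max(1, 11, 15) = 15
I: max(3, 15, 15) = 15
J: max(13, 8, 11) = 13
G: min(15, 15, 13) = 13
B: max(9, 13, 14) = 14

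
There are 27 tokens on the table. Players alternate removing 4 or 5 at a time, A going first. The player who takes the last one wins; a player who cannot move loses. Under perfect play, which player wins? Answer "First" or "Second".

Positions where the player to move wins (W) vs loses (L):
i:   0  1  2  3  4  5  6  7  8  9 10 11 12 13 14 15 16 17 18 19 20 21 22 23 24 25 26 27
     L  L  L  L  W  W  W  W  W  L  L  L  L  W  W  W  W  W  L  L  L  L  W  W  W  W  W  L
Position 27 is L, so the second player wins.

Second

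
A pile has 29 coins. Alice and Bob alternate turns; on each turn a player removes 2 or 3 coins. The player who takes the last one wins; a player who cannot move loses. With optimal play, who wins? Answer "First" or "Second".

i:   0  1  2  3  4  5  6  7  8  9 10 11 12 13 14 15 16 17 18 19 20 21 22 23 24 25 26 27 28 29
     L  L  W  W  W  L  L  W  W  W  L  L  W  W  W  L  L  W  W  W  L  L  W  W  W  L  L  W  W  W
Position 29 is W, so the first player wins.

First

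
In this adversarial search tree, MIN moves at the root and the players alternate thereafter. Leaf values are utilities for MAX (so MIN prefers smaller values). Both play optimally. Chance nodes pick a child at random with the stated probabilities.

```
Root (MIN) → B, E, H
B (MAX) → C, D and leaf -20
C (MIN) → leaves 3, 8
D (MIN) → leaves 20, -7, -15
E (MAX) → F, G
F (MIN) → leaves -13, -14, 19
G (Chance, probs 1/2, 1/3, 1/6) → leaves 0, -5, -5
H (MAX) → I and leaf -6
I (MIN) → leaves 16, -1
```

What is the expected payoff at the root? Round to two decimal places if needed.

-2.5

C (MIN): min(3, 8) = 3
D (MIN): min(20, -7, -15) = -15
B (MAX): max(3, -15, -20) = 3
F (MIN): min(-13, -14, 19) = -14
G (Chance): 1/2·0 + 1/3·-5 + 1/6·-5 = -2.5
E (MAX): max(-14, -2.5) = -2.5
I (MIN): min(16, -1) = -1
H (MAX): max(-1, -6) = -1
Root (MIN): min(3, -2.5, -1) = -2.5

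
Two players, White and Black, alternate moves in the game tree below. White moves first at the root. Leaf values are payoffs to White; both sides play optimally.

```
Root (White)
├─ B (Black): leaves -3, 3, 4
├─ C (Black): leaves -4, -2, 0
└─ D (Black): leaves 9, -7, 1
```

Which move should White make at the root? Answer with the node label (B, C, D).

B (Black): min(-3, 3, 4) = -3
C (Black): min(-4, -2, 0) = -4
D (Black): min(9, -7, 1) = -7
Root (White): max(-3, -4, -7) = -3
White picks the child with the highest value: B (value -3).

B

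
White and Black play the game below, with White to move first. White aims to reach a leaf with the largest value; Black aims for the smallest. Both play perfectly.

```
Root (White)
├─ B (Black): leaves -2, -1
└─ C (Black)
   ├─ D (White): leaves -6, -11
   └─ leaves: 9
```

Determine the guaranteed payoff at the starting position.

B (Black): min(-2, -1) = -2
D (White): max(-6, -11) = -6
C (Black): min(-6, 9) = -6
Root (White): max(-2, -6) = -2

-2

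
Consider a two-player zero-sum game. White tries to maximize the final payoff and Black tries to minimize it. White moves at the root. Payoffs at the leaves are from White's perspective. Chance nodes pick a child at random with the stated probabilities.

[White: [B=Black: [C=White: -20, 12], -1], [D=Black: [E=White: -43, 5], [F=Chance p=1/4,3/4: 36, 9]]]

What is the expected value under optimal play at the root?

C (White): max(-20, 12) = 12
B (Black): min(12, -1) = -1
E (White): max(-43, 5) = 5
F (Chance): 1/4·36 + 3/4·9 = 15.75
D (Black): min(5, 15.75) = 5
Root (White): max(-1, 5) = 5

5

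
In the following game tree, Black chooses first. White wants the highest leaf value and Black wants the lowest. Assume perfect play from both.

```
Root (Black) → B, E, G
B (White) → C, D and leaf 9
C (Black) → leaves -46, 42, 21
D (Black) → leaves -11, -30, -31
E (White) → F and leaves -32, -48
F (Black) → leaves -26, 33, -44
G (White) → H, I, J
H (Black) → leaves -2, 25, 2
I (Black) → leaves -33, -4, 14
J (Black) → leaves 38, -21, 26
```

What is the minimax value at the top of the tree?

C (Black): min(-46, 42, 21) = -46
D (Black): min(-11, -30, -31) = -31
B (White): max(-46, -31, 9) = 9
F (Black): min(-26, 33, -44) = -44
E (White): max(-44, -32, -48) = -32
H (Black): min(-2, 25, 2) = -2
I (Black): min(-33, -4, 14) = -33
J (Black): min(38, -21, 26) = -21
G (White): max(-2, -33, -21) = -2
Root (Black): min(9, -32, -2) = -32

-32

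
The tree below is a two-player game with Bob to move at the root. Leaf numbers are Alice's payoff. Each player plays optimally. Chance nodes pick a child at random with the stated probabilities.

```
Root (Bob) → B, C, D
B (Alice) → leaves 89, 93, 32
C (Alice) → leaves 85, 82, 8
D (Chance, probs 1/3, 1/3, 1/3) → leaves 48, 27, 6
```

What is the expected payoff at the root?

B (Alice): max(89, 93, 32) = 93
C (Alice): max(85, 82, 8) = 85
D (Chance): 1/3·48 + 1/3·27 + 1/3·6 = 27
Root (Bob): min(93, 85, 27) = 27

27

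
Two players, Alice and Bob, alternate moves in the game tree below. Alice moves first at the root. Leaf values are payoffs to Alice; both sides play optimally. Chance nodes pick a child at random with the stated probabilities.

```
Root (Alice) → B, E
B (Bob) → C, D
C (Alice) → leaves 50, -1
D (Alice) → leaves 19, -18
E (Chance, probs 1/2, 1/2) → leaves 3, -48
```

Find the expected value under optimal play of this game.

19

C (Alice): max(50, -1) = 50
D (Alice): max(19, -18) = 19
B (Bob): min(50, 19) = 19
E (Chance): 1/2·3 + 1/2·-48 = -22.5
Root (Alice): max(19, -22.5) = 19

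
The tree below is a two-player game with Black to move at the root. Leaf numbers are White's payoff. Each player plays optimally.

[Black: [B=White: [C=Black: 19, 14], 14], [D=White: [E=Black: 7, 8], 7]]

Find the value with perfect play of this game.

7

C (Black): min(19, 14) = 14
B (White): max(14, 14) = 14
E (Black): min(7, 8) = 7
D (White): max(7, 7) = 7
Root (Black): min(14, 7) = 7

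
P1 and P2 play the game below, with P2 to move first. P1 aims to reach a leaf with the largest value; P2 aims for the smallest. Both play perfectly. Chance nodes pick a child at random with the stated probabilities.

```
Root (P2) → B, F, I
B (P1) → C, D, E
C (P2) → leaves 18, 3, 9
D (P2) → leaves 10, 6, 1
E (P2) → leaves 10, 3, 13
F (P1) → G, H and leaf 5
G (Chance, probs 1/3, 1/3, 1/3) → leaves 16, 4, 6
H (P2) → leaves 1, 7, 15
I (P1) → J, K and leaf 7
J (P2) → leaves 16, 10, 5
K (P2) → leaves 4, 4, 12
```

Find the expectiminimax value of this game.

3

C (P2): min(18, 3, 9) = 3
D (P2): min(10, 6, 1) = 1
E (P2): min(10, 3, 13) = 3
B (P1): max(3, 1, 3) = 3
G (Chance): 1/3·16 + 1/3·4 + 1/3·6 = 8.67
H (P2): min(1, 7, 15) = 1
F (P1): max(8.67, 1, 5) = 8.67
J (P2): min(16, 10, 5) = 5
K (P2): min(4, 4, 12) = 4
I (P1): max(5, 4, 7) = 7
Root (P2): min(3, 8.67, 7) = 3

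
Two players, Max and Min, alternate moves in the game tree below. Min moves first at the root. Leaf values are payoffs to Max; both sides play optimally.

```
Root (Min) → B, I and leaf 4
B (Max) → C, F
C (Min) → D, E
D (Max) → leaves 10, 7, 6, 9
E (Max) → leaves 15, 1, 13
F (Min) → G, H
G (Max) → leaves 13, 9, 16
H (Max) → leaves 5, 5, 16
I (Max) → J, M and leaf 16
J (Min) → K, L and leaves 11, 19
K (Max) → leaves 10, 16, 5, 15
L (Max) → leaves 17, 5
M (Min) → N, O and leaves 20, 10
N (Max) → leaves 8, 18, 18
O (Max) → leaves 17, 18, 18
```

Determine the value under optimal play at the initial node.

D (Max): max(10, 7, 6, 9) = 10
E (Max): max(15, 1, 13) = 15
C (Min): min(10, 15) = 10
G (Max): max(13, 9, 16) = 16
H (Max): max(5, 5, 16) = 16
F (Min): min(16, 16) = 16
B (Max): max(10, 16) = 16
K (Max): max(10, 16, 5, 15) = 16
L (Max): max(17, 5) = 17
J (Min): min(16, 17, 11, 19) = 11
N (Max): max(8, 18, 18) = 18
O (Max): max(17, 18, 18) = 18
M (Min): min(18, 18, 20, 10) = 10
I (Max): max(11, 10, 16) = 16
Root (Min): min(16, 16, 4) = 4

4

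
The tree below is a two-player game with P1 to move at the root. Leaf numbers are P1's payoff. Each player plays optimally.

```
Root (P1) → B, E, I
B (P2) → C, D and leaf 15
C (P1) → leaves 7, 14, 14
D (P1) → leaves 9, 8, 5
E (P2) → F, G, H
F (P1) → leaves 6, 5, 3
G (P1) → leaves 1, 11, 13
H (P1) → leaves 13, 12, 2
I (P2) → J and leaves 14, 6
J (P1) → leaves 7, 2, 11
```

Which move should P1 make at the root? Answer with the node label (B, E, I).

B

C (P1): max(7, 14, 14) = 14
D (P1): max(9, 8, 5) = 9
B (P2): min(14, 9, 15) = 9
F (P1): max(6, 5, 3) = 6
G (P1): max(1, 11, 13) = 13
H (P1): max(13, 12, 2) = 13
E (P2): min(6, 13, 13) = 6
J (P1): max(7, 2, 11) = 11
I (P2): min(11, 14, 6) = 6
Root (P1): max(9, 6, 6) = 9
P1 picks the child with the highest value: B (value 9).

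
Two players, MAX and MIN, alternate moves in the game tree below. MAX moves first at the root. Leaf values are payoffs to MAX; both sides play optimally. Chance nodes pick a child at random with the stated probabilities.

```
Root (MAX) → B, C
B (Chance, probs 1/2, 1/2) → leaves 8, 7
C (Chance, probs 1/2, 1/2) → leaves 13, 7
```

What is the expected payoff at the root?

B (Chance): 1/2·8 + 1/2·7 = 7.5
C (Chance): 1/2·13 + 1/2·7 = 10
Root (MAX): max(7.5, 10) = 10

10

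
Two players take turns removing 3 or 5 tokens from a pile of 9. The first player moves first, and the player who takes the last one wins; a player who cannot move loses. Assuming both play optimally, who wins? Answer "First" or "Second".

Second

Mark each pile size as W (mover wins) or L (mover loses):
i:   0  1  2  3  4  5  6  7  8  9
     L  L  L  W  W  W  W  W  L  L
Position 9 is L, so the second player wins.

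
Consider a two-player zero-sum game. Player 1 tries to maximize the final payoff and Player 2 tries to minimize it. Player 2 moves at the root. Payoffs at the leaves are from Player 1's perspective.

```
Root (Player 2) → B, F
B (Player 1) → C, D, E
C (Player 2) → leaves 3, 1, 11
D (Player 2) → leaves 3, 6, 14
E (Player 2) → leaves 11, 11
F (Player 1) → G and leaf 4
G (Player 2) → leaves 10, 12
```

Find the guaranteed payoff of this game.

10

C (Player 2): min(3, 1, 11) = 1
D (Player 2): min(3, 6, 14) = 3
E (Player 2): min(11, 11) = 11
B (Player 1): max(1, 3, 11) = 11
G (Player 2): min(10, 12) = 10
F (Player 1): max(10, 4) = 10
Root (Player 2): min(11, 10) = 10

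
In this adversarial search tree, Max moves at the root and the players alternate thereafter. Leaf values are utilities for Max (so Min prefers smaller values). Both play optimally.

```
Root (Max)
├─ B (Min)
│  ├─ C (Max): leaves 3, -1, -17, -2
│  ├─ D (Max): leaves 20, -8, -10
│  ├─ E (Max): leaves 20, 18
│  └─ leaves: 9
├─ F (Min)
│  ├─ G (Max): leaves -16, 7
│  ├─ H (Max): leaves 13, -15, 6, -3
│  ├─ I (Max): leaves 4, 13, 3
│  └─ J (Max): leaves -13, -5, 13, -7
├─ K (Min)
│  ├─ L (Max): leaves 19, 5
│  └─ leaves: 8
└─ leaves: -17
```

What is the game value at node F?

7

G: max(-16, 7) = 7
H: max(13, -15, 6, -3) = 13
I: max(4, 13, 3) = 13
J: max(-13, -5, 13, -7) = 13
F: min(7, 13, 13, 13) = 7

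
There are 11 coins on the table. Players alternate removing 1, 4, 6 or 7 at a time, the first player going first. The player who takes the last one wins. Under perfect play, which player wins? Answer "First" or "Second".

First

Positions where the player to move wins (W) vs loses (L):
i:   0  1  2  3  4  5  6  7  8  9 10 11
     L  W  L  W  W  L  W  W  W  W  L  W
Position 11 is W, so the first player wins.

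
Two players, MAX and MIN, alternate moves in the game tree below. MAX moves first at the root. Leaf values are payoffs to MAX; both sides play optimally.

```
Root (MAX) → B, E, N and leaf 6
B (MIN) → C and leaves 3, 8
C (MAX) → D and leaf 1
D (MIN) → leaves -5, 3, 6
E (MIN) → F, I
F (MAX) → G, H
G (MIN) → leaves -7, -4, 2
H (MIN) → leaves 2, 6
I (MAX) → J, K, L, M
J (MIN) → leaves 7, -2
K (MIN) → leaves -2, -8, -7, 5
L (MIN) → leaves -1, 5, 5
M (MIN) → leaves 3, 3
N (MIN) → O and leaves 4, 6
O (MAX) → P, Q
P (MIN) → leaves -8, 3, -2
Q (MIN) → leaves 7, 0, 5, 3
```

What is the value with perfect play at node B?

D: min(-5, 3, 6) = -5
C: max(-5, 1) = 1
B: min(1, 3, 8) = 1

1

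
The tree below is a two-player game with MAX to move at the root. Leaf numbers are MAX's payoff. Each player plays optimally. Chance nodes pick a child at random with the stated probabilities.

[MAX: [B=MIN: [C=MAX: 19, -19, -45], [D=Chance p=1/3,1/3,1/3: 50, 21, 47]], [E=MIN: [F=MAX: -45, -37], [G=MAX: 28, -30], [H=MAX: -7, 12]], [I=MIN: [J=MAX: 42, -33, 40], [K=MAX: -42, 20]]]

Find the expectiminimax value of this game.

20

C (MAX): max(19, -19, -45) = 19
D (Chance): 1/3·50 + 1/3·21 + 1/3·47 = 39.33
B (MIN): min(19, 39.33) = 19
F (MAX): max(-45, -37) = -37
G (MAX): max(28, -30) = 28
H (MAX): max(-7, 12) = 12
E (MIN): min(-37, 28, 12) = -37
J (MAX): max(42, -33, 40) = 42
K (MAX): max(-42, 20) = 20
I (MIN): min(42, 20) = 20
Root (MAX): max(19, -37, 20) = 20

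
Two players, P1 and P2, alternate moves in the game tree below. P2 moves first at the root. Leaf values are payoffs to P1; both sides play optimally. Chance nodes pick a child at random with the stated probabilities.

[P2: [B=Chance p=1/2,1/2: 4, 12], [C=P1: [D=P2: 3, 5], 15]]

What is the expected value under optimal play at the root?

B (Chance): 1/2·4 + 1/2·12 = 8
D (P2): min(3, 5) = 3
C (P1): max(3, 15) = 15
Root (P2): min(8, 15) = 8

8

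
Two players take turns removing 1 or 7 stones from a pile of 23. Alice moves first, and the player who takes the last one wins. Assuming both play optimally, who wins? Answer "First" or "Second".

First

W/L table (W = player to move can force a win):
i:   0  1  2  3  4  5  6  7  8  9 10 11 12 13 14 15 16 17 18 19 20 21 22 23
     L  W  L  W  L  W  L  W  L  W  L  W  L  W  L  W  L  W  L  W  L  W  L  W
Position 23 is W, so the first player wins.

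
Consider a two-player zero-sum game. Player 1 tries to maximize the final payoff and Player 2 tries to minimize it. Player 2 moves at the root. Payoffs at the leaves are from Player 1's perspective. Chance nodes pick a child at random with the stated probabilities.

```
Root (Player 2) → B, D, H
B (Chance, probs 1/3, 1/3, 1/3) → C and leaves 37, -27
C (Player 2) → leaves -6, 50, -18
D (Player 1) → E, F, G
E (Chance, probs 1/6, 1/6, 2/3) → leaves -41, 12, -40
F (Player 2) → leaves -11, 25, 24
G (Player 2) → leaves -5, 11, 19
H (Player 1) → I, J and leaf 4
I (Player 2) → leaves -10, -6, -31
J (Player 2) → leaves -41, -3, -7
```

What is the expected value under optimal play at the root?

C (Player 2): min(-6, 50, -18) = -18
B (Chance): 1/3·-18 + 1/3·37 + 1/3·-27 = -2.67
E (Chance): 1/6·-41 + 1/6·12 + 2/3·-40 = -31.5
F (Player 2): min(-11, 25, 24) = -11
G (Player 2): min(-5, 11, 19) = -5
D (Player 1): max(-31.5, -11, -5) = -5
I (Player 2): min(-10, -6, -31) = -31
J (Player 2): min(-41, -3, -7) = -41
H (Player 1): max(-31, -41, 4) = 4
Root (Player 2): min(-2.67, -5, 4) = -5

-5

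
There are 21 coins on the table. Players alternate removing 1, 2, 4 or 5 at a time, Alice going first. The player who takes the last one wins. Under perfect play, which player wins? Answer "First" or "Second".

Second

W/L table (W = player to move can force a win):
i:   0  1  2  3  4  5  6  7  8  9 10 11 12 13 14 15 16 17 18 19 20 21
     L  W  W  L  W  W  L  W  W  L  W  W  L  W  W  L  W  W  L  W  W  L
Position 21 is L, so the second player wins.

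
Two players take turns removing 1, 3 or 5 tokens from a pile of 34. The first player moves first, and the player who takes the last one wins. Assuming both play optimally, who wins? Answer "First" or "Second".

Positions where the player to move wins (W) vs loses (L):
i:   0  1  2  3  4  5  6  7  8  9 10 11 12 13 14 15 16 17 18 19 20 21 22 23 24 25 26 27 28 29 30 31 32 33 34
     L  W  L  W  L  W  L  W  L  W  L  W  L  W  L  W  L  W  L  W  L  W  L  W  L  W  L  W  L  W  L  W  L  W  L
Position 34 is L, so the second player wins.

Second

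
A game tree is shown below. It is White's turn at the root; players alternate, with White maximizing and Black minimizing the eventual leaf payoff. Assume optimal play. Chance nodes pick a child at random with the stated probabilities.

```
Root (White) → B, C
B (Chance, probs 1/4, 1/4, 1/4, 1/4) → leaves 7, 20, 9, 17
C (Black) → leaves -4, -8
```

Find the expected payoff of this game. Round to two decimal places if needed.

B (Chance): 1/4·7 + 1/4·20 + 1/4·9 + 1/4·17 = 13.25
C (Black): min(-4, -8) = -8
Root (White): max(13.25, -8) = 13.25

13.25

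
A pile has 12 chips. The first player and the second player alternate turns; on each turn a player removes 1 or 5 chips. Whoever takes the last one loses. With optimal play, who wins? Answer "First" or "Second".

Compute winning (W) and losing (L) positions by backward induction:
i:   0  1  2  3  4  5  6  7  8  9 10 11 12
     W  L  W  L  W  L  W  L  W  L  W  L  W
Position 12 is W, so the first player wins.

First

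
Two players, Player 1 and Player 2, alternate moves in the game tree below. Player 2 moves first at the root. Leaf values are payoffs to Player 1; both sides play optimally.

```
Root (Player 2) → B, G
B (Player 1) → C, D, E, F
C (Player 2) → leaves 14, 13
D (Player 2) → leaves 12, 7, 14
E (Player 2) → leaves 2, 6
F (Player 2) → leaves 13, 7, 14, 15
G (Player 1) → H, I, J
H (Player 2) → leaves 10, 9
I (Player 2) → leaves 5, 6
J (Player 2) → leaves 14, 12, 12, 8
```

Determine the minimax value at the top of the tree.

9

C (Player 2): min(14, 13) = 13
D (Player 2): min(12, 7, 14) = 7
E (Player 2): min(2, 6) = 2
F (Player 2): min(13, 7, 14, 15) = 7
B (Player 1): max(13, 7, 2, 7) = 13
H (Player 2): min(10, 9) = 9
I (Player 2): min(5, 6) = 5
J (Player 2): min(14, 12, 12, 8) = 8
G (Player 1): max(9, 5, 8) = 9
Root (Player 2): min(13, 9) = 9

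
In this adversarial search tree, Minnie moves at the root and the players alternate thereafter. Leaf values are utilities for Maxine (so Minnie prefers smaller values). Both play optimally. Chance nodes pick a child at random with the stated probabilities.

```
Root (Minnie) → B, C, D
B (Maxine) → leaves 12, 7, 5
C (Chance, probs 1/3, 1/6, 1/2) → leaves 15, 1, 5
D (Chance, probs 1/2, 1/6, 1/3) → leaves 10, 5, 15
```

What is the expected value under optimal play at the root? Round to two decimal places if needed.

B (Maxine): max(12, 7, 5) = 12
C (Chance): 1/3·15 + 1/6·1 + 1/2·5 = 7.67
D (Chance): 1/2·10 + 1/6·5 + 1/3·15 = 10.83
Root (Minnie): min(12, 7.67, 10.83) = 7.67

7.67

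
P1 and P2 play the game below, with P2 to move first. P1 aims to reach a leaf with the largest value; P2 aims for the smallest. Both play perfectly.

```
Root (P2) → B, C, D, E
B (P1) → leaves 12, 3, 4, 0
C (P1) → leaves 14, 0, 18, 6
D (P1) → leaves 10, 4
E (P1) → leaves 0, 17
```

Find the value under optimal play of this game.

B (P1): max(12, 3, 4, 0) = 12
C (P1): max(14, 0, 18, 6) = 18
D (P1): max(10, 4) = 10
E (P1): max(0, 17) = 17
Root (P2): min(12, 18, 10, 17) = 10

10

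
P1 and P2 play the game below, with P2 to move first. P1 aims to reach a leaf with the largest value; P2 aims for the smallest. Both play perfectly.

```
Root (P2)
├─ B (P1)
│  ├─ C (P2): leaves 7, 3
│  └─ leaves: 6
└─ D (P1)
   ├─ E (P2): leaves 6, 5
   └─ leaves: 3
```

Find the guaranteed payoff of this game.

5

C (P2): min(7, 3) = 3
B (P1): max(3, 6) = 6
E (P2): min(6, 5) = 5
D (P1): max(5, 3) = 5
Root (P2): min(6, 5) = 5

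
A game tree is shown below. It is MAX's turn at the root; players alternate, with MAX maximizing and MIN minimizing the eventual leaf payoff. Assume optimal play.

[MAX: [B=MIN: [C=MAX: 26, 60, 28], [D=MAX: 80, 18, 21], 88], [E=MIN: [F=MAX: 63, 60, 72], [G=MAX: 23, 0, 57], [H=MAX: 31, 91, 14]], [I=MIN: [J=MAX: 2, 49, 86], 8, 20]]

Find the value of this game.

C (MAX): max(26, 60, 28) = 60
D (MAX): max(80, 18, 21) = 80
B (MIN): min(60, 80, 88) = 60
F (MAX): max(63, 60, 72) = 72
G (MAX): max(23, 0, 57) = 57
H (MAX): max(31, 91, 14) = 91
E (MIN): min(72, 57, 91) = 57
J (MAX): max(2, 49, 86) = 86
I (MIN): min(86, 8, 20) = 8
Root (MAX): max(60, 57, 8) = 60

60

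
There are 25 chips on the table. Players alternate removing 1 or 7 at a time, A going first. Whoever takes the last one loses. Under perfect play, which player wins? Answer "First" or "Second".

Second

Mark each pile size as W (mover wins) or L (mover loses):
i:   0  1  2  3  4  5  6  7  8  9 10 11 12 13 14 15 16 17 18 19 20 21 22 23 24 25
     W  L  W  L  W  L  W  L  W  L  W  L  W  L  W  L  W  L  W  L  W  L  W  L  W  L
Position 25 is L, so the second player wins.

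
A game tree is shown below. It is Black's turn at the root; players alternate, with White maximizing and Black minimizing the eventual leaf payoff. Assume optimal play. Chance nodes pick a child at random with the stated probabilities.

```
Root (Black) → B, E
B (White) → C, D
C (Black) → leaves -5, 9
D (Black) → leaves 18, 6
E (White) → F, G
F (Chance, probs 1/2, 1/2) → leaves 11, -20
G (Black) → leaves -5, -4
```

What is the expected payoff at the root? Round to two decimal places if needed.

C (Black): min(-5, 9) = -5
D (Black): min(18, 6) = 6
B (White): max(-5, 6) = 6
F (Chance): 1/2·11 + 1/2·-20 = -4.5
G (Black): min(-5, -4) = -5
E (White): max(-4.5, -5) = -4.5
Root (Black): min(6, -4.5) = -4.5

-4.5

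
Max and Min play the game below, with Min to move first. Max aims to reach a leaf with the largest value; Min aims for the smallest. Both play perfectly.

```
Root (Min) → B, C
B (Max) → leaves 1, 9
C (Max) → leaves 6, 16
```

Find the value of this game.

B (Max): max(1, 9) = 9
C (Max): max(6, 16) = 16
Root (Min): min(9, 16) = 9

9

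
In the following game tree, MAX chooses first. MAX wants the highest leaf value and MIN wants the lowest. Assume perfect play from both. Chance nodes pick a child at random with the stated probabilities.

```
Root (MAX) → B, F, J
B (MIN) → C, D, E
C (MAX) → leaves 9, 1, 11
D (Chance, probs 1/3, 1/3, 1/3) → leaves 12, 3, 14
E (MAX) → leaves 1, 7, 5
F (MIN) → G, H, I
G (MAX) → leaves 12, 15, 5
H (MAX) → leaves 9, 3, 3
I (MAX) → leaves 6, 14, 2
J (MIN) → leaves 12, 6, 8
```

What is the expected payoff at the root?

9

C (MAX): max(9, 1, 11) = 11
D (Chance): 1/3·12 + 1/3·3 + 1/3·14 = 9.67
E (MAX): max(1, 7, 5) = 7
B (MIN): min(11, 9.67, 7) = 7
G (MAX): max(12, 15, 5) = 15
H (MAX): max(9, 3, 3) = 9
I (MAX): max(6, 14, 2) = 14
F (MIN): min(15, 9, 14) = 9
J (MIN): min(12, 6, 8) = 6
Root (MAX): max(7, 9, 6) = 9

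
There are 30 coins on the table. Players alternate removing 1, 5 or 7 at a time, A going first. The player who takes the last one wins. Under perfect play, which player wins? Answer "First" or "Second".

W/L table (W = player to move can force a win):
i:   0  1  2  3  4  5  6  7  8  9 10 11 12 13 14 15 16 17 18 19 20 21 22 23 24 25 26 27 28 29 30
     L  W  L  W  L  W  L  W  L  W  L  W  L  W  L  W  L  W  L  W  L  W  L  W  L  W  L  W  L  W  L
Position 30 is L, so the second player wins.

Second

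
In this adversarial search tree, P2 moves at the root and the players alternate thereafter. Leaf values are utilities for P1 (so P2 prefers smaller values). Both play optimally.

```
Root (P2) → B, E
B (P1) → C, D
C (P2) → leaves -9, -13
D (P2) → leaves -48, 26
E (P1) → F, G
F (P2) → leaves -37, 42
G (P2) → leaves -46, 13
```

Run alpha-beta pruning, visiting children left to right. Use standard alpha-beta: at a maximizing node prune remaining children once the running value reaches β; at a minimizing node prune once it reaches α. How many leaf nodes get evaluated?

6

C [α=-∞,β=+∞]: v=-13
D [α=-13,β=+∞]: v=-48 after child 1 ≤ α → α-cutoff, skip 1
B [α=-∞,β=+∞]: v=-13
F [α=-∞,β=-13]: v=-37
G [α=-37,β=-13]: v=-46 after child 1 ≤ α → α-cutoff, skip 1
E [α=-∞,β=-13]: v=-37
Root [α=-∞,β=+∞]: v=-37
Leaves evaluated: 6 of 8.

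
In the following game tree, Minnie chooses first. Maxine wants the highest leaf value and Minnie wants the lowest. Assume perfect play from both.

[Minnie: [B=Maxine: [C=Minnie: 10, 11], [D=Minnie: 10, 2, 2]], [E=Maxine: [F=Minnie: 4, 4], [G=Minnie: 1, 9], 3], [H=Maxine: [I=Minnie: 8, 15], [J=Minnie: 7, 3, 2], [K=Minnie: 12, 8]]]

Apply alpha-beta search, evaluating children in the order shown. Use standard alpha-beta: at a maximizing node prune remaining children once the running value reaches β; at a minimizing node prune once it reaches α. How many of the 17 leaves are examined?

C [α=-∞,β=+∞]: v=10
D [α=10,β=+∞]: v=10 after child 1 ≤ α → α-cutoff, skip 2
B [α=-∞,β=+∞]: v=10
F [α=-∞,β=10]: v=4
G [α=4,β=10]: v=1 after child 1 ≤ α → α-cutoff, skip 1
E [α=-∞,β=10]: v=4
I [α=-∞,β=4]: v=8
H [α=-∞,β=4]: v=8 after child 1 ≥ β → β-cutoff, skip 2
Root [α=-∞,β=+∞]: v=4
Leaves evaluated: 9 of 17.

9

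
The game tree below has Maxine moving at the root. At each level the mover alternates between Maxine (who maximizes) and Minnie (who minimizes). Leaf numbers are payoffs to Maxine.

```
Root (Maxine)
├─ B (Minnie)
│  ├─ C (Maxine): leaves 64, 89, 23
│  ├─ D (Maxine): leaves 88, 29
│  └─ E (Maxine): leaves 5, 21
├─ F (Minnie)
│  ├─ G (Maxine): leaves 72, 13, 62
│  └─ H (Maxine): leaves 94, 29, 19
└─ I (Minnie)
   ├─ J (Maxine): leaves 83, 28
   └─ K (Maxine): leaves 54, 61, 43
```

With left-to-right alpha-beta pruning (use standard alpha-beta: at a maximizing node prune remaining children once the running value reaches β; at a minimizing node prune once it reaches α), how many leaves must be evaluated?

C [α=-∞,β=+∞]: v=89
D [α=-∞,β=89]: v=88
E [α=-∞,β=88]: v=21
B [α=-∞,β=+∞]: v=21
G [α=21,β=+∞]: v=72
H [α=21,β=72]: v=94 after child 1 ≥ β → β-cutoff, skip 2
F [α=21,β=+∞]: v=72
J [α=72,β=+∞]: v=83
K [α=72,β=83]: v=61
I [α=72,β=+∞]: v=61
Root [α=-∞,β=+∞]: v=72
Leaves evaluated: 16 of 18.

16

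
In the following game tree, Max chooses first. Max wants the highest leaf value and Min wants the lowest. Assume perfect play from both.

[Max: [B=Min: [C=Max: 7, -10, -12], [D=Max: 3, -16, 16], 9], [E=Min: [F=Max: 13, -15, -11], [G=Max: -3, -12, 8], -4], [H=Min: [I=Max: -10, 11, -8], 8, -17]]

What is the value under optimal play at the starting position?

7

C (Max): max(7, -10, -12) = 7
D (Max): max(3, -16, 16) = 16
B (Min): min(7, 16, 9) = 7
F (Max): max(13, -15, -11) = 13
G (Max): max(-3, -12, 8) = 8
E (Min): min(13, 8, -4) = -4
I (Max): max(-10, 11, -8) = 11
H (Min): min(11, 8, -17) = -17
Root (Max): max(7, -4, -17) = 7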